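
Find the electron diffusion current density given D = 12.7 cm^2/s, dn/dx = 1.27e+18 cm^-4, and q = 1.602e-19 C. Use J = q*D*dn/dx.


Step 1: J = q * D * (dn/dx)
Step 2: J = 1.602e-19 * 12.7 * 1.27e+18
Step 3: J = 2.58e+00 A/cm^2

2.58e+00


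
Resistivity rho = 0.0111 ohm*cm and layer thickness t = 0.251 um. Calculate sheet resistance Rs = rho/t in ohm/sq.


Step 1: Convert thickness to cm: t = 0.251 um = 2.5100e-05 cm
Step 2: Rs = rho / t = 0.0111 / 2.5100e-05
Step 3: Rs = 442.2 ohm/sq

442.2


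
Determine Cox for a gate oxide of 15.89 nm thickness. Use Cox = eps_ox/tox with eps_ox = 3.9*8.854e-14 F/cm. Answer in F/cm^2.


Step 1: eps_ox = 3.9 * 8.854e-14 = 3.45306e-13 F/cm
Step 2: tox in cm = 15.89 nm * 1e-7 = 1.5890e-06 cm
Step 3: Cox = 3.45306e-13 / 1.5890e-06 = 2.17e-07 F/cm^2

2.17e-07


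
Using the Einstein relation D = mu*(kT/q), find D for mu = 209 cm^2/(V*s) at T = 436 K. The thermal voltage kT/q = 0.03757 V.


Step 1: D = mu * (kT/q)
Step 2: D = 209 * 0.03757
Step 3: D = 7.85 cm^2/s

7.85


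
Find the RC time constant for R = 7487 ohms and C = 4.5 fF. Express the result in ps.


Step 1: tau = R * C
Step 2: tau = 7487 * 4.5 fF = 7487 * 4.5e-15 F
Step 3: tau = 3.36915e-11 s = 33.6915 ps

33.6915


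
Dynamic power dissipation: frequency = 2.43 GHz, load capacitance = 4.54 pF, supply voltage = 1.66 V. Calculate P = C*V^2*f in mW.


Step 1: V^2 = 1.66^2 = 2.7556 V^2
Step 2: P = C*V^2*f = 4.54e-12 F * 2.7556 * 2.43e9 Hz
Step 3: P = 3.040033032e-02 W
Step 4: P = 30.4 mW

30.4


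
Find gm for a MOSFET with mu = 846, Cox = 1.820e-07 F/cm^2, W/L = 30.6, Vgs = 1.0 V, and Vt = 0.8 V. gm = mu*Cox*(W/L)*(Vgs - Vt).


Step 1: Vov = Vgs - Vt = 1.0 - 0.8 = 0.2 V
Step 2: gm = mu * Cox * (W/L) * Vov
Step 3: gm = 846 * 1.820e-07 * 30.6 * 0.2 = 9.42e-04 S

9.42e-04


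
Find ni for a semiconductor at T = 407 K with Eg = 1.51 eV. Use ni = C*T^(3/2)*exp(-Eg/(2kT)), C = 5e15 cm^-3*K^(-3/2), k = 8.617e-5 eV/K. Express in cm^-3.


Step 1: Compute kT = 8.617e-5 * 407 = 0.03507119 eV
Step 2: Exponent = -Eg/(2kT) = -1.51/(2*0.03507119) = -21.52764
Step 3: T^(3/2) = 407^1.5 = 8210.92
Step 4: ni = 5e15 * 8210.92 * exp(-21.52764) = 1.84e+10 cm^-3

1.84e+10


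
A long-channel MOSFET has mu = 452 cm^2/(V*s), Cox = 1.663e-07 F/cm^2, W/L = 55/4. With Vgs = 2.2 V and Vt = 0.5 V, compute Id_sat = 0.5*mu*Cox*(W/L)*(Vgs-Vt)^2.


Step 1: Overdrive voltage Vov = Vgs - Vt = 2.2 - 0.5 = 1.7 V
Step 2: W/L = 55/4 = 13.75
Step 3: Id = 0.5 * 452 * 1.663e-07 * 13.75 * 1.7^2
Step 4: Id = 1.49e-03 A

1.49e-03


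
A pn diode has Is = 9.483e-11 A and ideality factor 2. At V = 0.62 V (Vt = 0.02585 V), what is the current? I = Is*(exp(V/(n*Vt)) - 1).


Step 1: V/(n*Vt) = 0.62/(2*0.02585) = 11.9923
Step 2: exp(11.9923) = 1.6151e+05
Step 3: I = 9.483e-11 * (1.6151e+05 - 1) = 1.53e-05 A

1.53e-05


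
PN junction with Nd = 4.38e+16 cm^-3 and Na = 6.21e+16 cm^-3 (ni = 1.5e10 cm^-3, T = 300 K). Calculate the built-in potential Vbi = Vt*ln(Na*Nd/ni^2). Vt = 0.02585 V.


Step 1: Compute Na*Nd/ni^2 = 6.21e+16 * 4.38e+16 / (1.5e10)^2 = 1.2089e+13
Step 2: ln(1.2089e+13) = 30.1233
Step 3: Vbi = 0.02585 * 30.1233 = 0.779 V

0.779


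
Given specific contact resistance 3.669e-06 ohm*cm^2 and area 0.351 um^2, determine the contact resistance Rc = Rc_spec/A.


Step 1: Convert area to cm^2: 0.351 um^2 = 3.5100e-09 cm^2
Step 2: Rc = Rc_spec / A = 3.669e-06 / 3.5100e-09
Step 3: Rc = 1.05e+03 ohms

1.05e+03


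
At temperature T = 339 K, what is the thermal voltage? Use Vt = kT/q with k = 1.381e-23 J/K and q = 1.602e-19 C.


Step 1: kT = 1.381e-23 * 339 = 4.68159e-21 J
Step 2: Vt = kT/q = 4.68159e-21 / 1.602e-19
Step 3: Vt = 0.02922 V

0.02922


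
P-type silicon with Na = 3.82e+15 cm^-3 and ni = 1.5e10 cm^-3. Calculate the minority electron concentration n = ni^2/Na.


Step 1: Majority hole concentration p ≈ Na = 3.82e+15 cm^-3
Step 2: n = ni^2 / Na = (1.5e10)^2 / 3.82e+15
Step 3: n = 5.89e+04 cm^-3

5.89e+04


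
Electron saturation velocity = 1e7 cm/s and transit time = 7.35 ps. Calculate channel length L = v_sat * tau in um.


Step 1: tau in seconds = 7.35 ps * 1e-12 = 7.3500e-12 s
Step 2: L = v_sat * tau = 1e7 * 7.3500e-12 = 7.3500e-05 cm
Step 3: L in um = 7.3500e-05 * 1e4 = 0.735 um

0.735


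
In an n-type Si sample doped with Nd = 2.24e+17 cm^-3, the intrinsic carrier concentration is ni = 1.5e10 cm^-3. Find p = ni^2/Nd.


Step 1: Since Nd >> ni, n ≈ Nd = 2.24e+17 cm^-3
Step 2: p = ni^2 / n = (1.5e10)^2 / 2.24e+17
Step 3: p = 2.25e20 / 2.24e+17 = 1.00e+03 cm^-3

1.00e+03


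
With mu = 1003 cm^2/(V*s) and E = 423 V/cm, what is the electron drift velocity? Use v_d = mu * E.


Step 1: v_d = mu * E
Step 2: v_d = 1003 * 423 = 424269
Step 3: v_d = 4.24e+05 cm/s

4.24e+05


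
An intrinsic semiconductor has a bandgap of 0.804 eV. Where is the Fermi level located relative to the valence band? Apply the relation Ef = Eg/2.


Step 1: For an intrinsic semiconductor, the Fermi level sits at midgap.
Step 2: Ef = Eg / 2 = 0.804 / 2 = 0.402 eV

0.402


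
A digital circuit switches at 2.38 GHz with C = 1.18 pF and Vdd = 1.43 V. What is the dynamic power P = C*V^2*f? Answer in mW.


Step 1: V^2 = 1.43^2 = 2.0449 V^2
Step 2: P = C*V^2*f = 1.18e-12 F * 2.0449 * 2.38e9 Hz
Step 3: P = 5.74289716e-03 W
Step 4: P = 5.743 mW

5.743


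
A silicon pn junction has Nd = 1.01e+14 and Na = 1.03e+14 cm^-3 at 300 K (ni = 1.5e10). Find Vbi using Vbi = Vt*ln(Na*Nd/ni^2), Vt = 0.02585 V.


Step 1: Compute Na*Nd/ni^2 = 1.03e+14 * 1.01e+14 / (1.5e10)^2 = 4.6236e+07
Step 2: ln(4.6236e+07) = 17.6493
Step 3: Vbi = 0.02585 * 17.6493 = 0.456 V

0.456


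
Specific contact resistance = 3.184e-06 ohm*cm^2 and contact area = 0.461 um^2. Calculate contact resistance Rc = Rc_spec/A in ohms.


Step 1: Convert area to cm^2: 0.461 um^2 = 4.6100e-09 cm^2
Step 2: Rc = Rc_spec / A = 3.184e-06 / 4.6100e-09
Step 3: Rc = 6.91e+02 ohms

6.91e+02


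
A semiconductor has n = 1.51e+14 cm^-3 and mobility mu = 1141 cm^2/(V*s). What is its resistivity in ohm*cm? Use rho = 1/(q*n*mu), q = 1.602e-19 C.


Step 1: sigma = q * n * mu = 1.602e-19 * 1.51e+14 * 1141 = 2.76010e-02 S/cm
Step 2: rho = 1 / sigma = 1 / 2.76010e-02 = 36.23 ohm*cm

36.23


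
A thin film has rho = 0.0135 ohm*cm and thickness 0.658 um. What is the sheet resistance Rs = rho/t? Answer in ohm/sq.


Step 1: Convert thickness to cm: t = 0.658 um = 6.5800e-05 cm
Step 2: Rs = rho / t = 0.0135 / 6.5800e-05
Step 3: Rs = 205.2 ohm/sq

205.2


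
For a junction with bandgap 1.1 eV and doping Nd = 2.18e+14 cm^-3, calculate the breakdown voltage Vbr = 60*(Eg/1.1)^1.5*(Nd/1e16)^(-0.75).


Step 1: Eg/1.1 = 1.1/1.1 = 1.000000
Step 2: (Eg/1.1)^1.5 = 1.000000^1.5 = 1.000000
Step 3: (Nd/1e16)^(-0.75) = (0.0218)^(-0.75) = 17.626157
Step 4: Vbr = 60 * 1.000000 * 17.626157 = 1057.6 V

1057.6


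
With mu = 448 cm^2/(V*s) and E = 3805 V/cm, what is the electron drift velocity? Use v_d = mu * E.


Step 1: v_d = mu * E
Step 2: v_d = 448 * 3805 = 1704640
Step 3: v_d = 1.70e+06 cm/s

1.70e+06


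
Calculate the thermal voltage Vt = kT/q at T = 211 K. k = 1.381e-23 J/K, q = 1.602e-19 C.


Step 1: kT = 1.381e-23 * 211 = 2.91391e-21 J
Step 2: Vt = kT/q = 2.91391e-21 / 1.602e-19
Step 3: Vt = 0.01819 V

0.01819


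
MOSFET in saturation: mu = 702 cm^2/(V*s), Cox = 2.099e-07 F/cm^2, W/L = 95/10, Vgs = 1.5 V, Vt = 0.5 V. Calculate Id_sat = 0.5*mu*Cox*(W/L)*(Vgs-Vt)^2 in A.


Step 1: Overdrive voltage Vov = Vgs - Vt = 1.5 - 0.5 = 1.0 V
Step 2: W/L = 95/10 = 9.5
Step 3: Id = 0.5 * 702 * 2.099e-07 * 9.5 * 1.0^2
Step 4: Id = 7.00e-04 A

7.00e-04


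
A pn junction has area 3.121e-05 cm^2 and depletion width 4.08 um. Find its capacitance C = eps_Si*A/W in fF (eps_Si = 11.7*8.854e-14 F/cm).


Step 1: eps_Si = 11.7 * 8.854e-14 = 1.035918e-12 F/cm
Step 2: W in cm = 4.08 * 1e-4 = 4.08e-04 cm
Step 3: C = 1.035918e-12 * 3.121e-05 / 4.08e-04 = 7.924265e-14 F
Step 4: C = 79.24 fF

79.24


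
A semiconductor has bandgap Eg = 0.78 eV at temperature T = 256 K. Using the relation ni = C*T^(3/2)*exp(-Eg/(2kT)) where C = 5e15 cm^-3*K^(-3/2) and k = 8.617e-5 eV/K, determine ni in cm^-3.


Step 1: Compute kT = 8.617e-5 * 256 = 0.02205952 eV
Step 2: Exponent = -Eg/(2kT) = -0.78/(2*0.02205952) = -17.67944
Step 3: T^(3/2) = 256^1.5 = 4096.00
Step 4: ni = 5e15 * 4096.00 * exp(-17.67944) = 4.30e+11 cm^-3

4.30e+11


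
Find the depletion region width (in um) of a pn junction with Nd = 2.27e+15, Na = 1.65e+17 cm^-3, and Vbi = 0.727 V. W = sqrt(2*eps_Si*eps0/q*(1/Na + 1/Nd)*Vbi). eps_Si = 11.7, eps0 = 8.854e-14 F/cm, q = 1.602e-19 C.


Step 1: 1/Na + 1/Nd = 1/1.65e+17 + 1/2.27e+15 = 4.46589e-16
Step 2: 2*eps*eps0/q = 2*11.7*8.854e-14/1.602e-19 = 1.293281e+07
Step 3: W^2 = 1.293281e+07 * 4.46589e-16 * 0.727 = 4.19890e-09
Step 4: W = sqrt(4.19890e-09) = 6.480e-05 cm = 0.648 um

0.648


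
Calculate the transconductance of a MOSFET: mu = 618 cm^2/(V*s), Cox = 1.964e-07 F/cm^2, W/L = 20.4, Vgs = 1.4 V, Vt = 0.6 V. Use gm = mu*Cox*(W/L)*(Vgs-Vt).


Step 1: Vov = Vgs - Vt = 1.4 - 0.6 = 0.8 V
Step 2: gm = mu * Cox * (W/L) * Vov
Step 3: gm = 618 * 1.964e-07 * 20.4 * 0.8 = 1.98e-03 S

1.98e-03


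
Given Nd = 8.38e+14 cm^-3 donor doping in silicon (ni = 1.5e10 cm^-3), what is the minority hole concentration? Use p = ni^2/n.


Step 1: Since Nd >> ni, n ≈ Nd = 8.38e+14 cm^-3
Step 2: p = ni^2 / n = (1.5e10)^2 / 8.38e+14
Step 3: p = 2.25e20 / 8.38e+14 = 2.68e+05 cm^-3

2.68e+05


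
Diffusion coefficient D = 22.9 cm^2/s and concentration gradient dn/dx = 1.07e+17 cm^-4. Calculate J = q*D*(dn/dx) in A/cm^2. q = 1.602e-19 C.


Step 1: J = q * D * (dn/dx)
Step 2: J = 1.602e-19 * 22.9 * 1.07e+17
Step 3: J = 3.93e-01 A/cm^2

3.93e-01


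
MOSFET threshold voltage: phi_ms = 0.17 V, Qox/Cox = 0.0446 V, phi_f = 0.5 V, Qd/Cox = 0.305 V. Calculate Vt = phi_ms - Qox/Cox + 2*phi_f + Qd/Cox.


Step 1: Vt = phi_ms - Qox/Cox + 2*phi_f + Qd/Cox
Step 2: Vt = 0.17 - 0.0446 + 2*0.5 + 0.305
Step 3: Vt = 0.17 - 0.0446 + 1.0 + 0.305
Step 4: Vt = 1.4304 V

1.4304


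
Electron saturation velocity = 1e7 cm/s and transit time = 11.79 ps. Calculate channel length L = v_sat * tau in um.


Step 1: tau in seconds = 11.79 ps * 1e-12 = 1.1790e-11 s
Step 2: L = v_sat * tau = 1e7 * 1.1790e-11 = 1.1790e-04 cm
Step 3: L in um = 1.1790e-04 * 1e4 = 1.179 um

1.179


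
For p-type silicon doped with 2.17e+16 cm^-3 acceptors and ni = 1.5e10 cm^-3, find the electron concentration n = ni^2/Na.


Step 1: Majority hole concentration p ≈ Na = 2.17e+16 cm^-3
Step 2: n = ni^2 / Na = (1.5e10)^2 / 2.17e+16
Step 3: n = 1.04e+04 cm^-3

1.04e+04


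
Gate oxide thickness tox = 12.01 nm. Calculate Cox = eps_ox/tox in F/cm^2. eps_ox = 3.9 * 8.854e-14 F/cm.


Step 1: eps_ox = 3.9 * 8.854e-14 = 3.45306e-13 F/cm
Step 2: tox in cm = 12.01 nm * 1e-7 = 1.2010e-06 cm
Step 3: Cox = 3.45306e-13 / 1.2010e-06 = 2.88e-07 F/cm^2

2.88e-07


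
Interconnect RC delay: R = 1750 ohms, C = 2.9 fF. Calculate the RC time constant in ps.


Step 1: tau = R * C
Step 2: tau = 1750 * 2.9 fF = 1750 * 2.9e-15 F
Step 3: tau = 5.075e-12 s = 5.075 ps

5.075


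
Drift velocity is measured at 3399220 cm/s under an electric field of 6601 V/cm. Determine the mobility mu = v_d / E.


Step 1: mu = v_d / E
Step 2: mu = 3399220 / 6601
Step 3: mu = 514.96 cm^2/(V*s)

514.96


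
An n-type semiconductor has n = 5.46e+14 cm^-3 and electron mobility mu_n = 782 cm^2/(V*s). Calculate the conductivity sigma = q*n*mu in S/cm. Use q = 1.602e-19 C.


Step 1: sigma = q * n * mu
Step 2: sigma = 1.602e-19 * 5.46e+14 * 782
Step 3: sigma = 6.840e-02 S/cm

6.840e-02


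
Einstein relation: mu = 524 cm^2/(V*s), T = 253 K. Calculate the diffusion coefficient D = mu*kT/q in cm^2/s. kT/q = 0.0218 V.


Step 1: D = mu * (kT/q)
Step 2: D = 524 * 0.0218
Step 3: D = 11.42 cm^2/s

11.42


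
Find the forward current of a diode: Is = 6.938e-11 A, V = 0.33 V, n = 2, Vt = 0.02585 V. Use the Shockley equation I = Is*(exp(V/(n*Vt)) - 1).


Step 1: V/(n*Vt) = 0.33/(2*0.02585) = 6.3830
Step 2: exp(6.3830) = 5.9170e+02
Step 3: I = 6.938e-11 * (5.9170e+02 - 1) = 4.10e-08 A

4.10e-08


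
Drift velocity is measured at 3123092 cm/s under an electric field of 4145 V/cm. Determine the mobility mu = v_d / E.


Step 1: mu = v_d / E
Step 2: mu = 3123092 / 4145
Step 3: mu = 753.46 cm^2/(V*s)

753.46


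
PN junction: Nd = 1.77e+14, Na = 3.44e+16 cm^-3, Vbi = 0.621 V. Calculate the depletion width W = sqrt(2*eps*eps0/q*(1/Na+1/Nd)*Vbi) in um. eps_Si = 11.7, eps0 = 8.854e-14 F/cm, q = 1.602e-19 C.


Step 1: 1/Na + 1/Nd = 1/3.44e+16 + 1/1.77e+14 = 5.67879e-15
Step 2: 2*eps*eps0/q = 2*11.7*8.854e-14/1.602e-19 = 1.293281e+07
Step 3: W^2 = 1.293281e+07 * 5.67879e-15 * 0.621 = 4.56079e-08
Step 4: W = sqrt(4.56079e-08) = 2.136e-04 cm = 2.136 um

2.136


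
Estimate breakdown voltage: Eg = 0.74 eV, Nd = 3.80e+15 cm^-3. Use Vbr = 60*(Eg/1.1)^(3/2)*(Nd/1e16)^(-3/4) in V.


Step 1: Eg/1.1 = 0.74/1.1 = 0.672727
Step 2: (Eg/1.1)^1.5 = 0.672727^1.5 = 0.551770
Step 3: (Nd/1e16)^(-0.75) = (0.38)^(-0.75) = 2.066152
Step 4: Vbr = 60 * 0.551770 * 2.066152 = 68.4 V

68.4


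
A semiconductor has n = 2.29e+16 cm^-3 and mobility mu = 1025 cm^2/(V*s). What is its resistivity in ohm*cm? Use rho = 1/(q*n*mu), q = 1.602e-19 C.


Step 1: sigma = q * n * mu = 1.602e-19 * 2.29e+16 * 1025 = 3.76029e+00 S/cm
Step 2: rho = 1 / sigma = 1 / 3.76029e+00 = 0.2659 ohm*cm

0.2659


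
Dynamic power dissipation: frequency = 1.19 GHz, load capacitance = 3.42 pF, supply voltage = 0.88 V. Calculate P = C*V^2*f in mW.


Step 1: V^2 = 0.88^2 = 0.7744 V^2
Step 2: P = C*V^2*f = 3.42e-12 F * 0.7744 * 1.19e9 Hz
Step 3: P = 3.15165312e-03 W
Step 4: P = 3.152 mW

3.152


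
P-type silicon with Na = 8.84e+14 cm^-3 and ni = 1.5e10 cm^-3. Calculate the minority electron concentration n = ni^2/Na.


Step 1: Majority hole concentration p ≈ Na = 8.84e+14 cm^-3
Step 2: n = ni^2 / Na = (1.5e10)^2 / 8.84e+14
Step 3: n = 2.55e+05 cm^-3

2.55e+05


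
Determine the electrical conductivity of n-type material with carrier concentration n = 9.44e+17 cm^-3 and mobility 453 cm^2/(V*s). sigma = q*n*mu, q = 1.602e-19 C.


Step 1: sigma = q * n * mu
Step 2: sigma = 1.602e-19 * 9.44e+17 * 453
Step 3: sigma = 6.851e+01 S/cm

6.851e+01


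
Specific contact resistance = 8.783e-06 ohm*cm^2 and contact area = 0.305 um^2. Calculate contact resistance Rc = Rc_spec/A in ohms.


Step 1: Convert area to cm^2: 0.305 um^2 = 3.0500e-09 cm^2
Step 2: Rc = Rc_spec / A = 8.783e-06 / 3.0500e-09
Step 3: Rc = 2.88e+03 ohms

2.88e+03


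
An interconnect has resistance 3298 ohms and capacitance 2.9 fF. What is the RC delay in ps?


Step 1: tau = R * C
Step 2: tau = 3298 * 2.9 fF = 3298 * 2.9e-15 F
Step 3: tau = 9.5642e-12 s = 9.5642 ps

9.5642


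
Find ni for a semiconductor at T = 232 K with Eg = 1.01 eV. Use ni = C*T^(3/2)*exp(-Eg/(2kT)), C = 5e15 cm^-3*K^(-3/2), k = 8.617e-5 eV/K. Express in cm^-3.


Step 1: Compute kT = 8.617e-5 * 232 = 0.01999144 eV
Step 2: Exponent = -Eg/(2kT) = -1.01/(2*0.01999144) = -25.26081
Step 3: T^(3/2) = 232^1.5 = 3533.72
Step 4: ni = 5e15 * 3533.72 * exp(-25.26081) = 1.89e+08 cm^-3

1.89e+08


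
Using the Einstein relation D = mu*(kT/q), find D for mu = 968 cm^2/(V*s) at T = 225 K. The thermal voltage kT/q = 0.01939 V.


Step 1: D = mu * (kT/q)
Step 2: D = 968 * 0.01939
Step 3: D = 18.77 cm^2/s

18.77


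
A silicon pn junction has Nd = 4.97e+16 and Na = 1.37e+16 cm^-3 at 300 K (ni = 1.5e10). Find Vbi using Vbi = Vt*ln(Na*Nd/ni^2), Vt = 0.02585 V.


Step 1: Compute Na*Nd/ni^2 = 1.37e+16 * 4.97e+16 / (1.5e10)^2 = 3.0262e+12
Step 2: ln(3.0262e+12) = 28.7383
Step 3: Vbi = 0.02585 * 28.7383 = 0.743 V

0.743


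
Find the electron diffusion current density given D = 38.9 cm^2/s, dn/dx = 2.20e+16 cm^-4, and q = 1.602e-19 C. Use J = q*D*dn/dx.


Step 1: J = q * D * (dn/dx)
Step 2: J = 1.602e-19 * 38.9 * 2.20e+16
Step 3: J = 1.37e-01 A/cm^2

1.37e-01


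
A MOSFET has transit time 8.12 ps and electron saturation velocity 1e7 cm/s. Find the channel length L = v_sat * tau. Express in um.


Step 1: tau in seconds = 8.12 ps * 1e-12 = 8.1200e-12 s
Step 2: L = v_sat * tau = 1e7 * 8.1200e-12 = 8.1200e-05 cm
Step 3: L in um = 8.1200e-05 * 1e4 = 0.812 um

0.812


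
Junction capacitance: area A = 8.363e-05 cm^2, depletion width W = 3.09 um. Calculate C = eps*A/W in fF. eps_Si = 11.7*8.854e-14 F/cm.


Step 1: eps_Si = 11.7 * 8.854e-14 = 1.035918e-12 F/cm
Step 2: W in cm = 3.09 * 1e-4 = 3.09e-04 cm
Step 3: C = 1.035918e-12 * 8.363e-05 / 3.09e-04 = 2.803684e-13 F
Step 4: C = 280.37 fF

280.37


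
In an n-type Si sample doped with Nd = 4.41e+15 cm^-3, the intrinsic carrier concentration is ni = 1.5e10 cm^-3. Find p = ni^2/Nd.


Step 1: Since Nd >> ni, n ≈ Nd = 4.41e+15 cm^-3
Step 2: p = ni^2 / n = (1.5e10)^2 / 4.41e+15
Step 3: p = 2.25e20 / 4.41e+15 = 5.10e+04 cm^-3

5.10e+04


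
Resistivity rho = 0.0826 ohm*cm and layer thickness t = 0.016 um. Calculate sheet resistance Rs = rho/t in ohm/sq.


Step 1: Convert thickness to cm: t = 0.016 um = 1.6000e-06 cm
Step 2: Rs = rho / t = 0.0826 / 1.6000e-06
Step 3: Rs = 51625.0 ohm/sq

51625.0


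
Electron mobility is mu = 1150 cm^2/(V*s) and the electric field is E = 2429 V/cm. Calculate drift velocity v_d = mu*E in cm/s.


Step 1: v_d = mu * E
Step 2: v_d = 1150 * 2429 = 2793350
Step 3: v_d = 2.79e+06 cm/s

2.79e+06


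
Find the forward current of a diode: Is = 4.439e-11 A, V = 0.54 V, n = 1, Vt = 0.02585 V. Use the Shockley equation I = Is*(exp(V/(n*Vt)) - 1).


Step 1: V/(n*Vt) = 0.54/(1*0.02585) = 20.8897
Step 2: exp(20.8897) = 1.1811e+09
Step 3: I = 4.439e-11 * (1.1811e+09 - 1) = 5.24e-02 A

5.24e-02


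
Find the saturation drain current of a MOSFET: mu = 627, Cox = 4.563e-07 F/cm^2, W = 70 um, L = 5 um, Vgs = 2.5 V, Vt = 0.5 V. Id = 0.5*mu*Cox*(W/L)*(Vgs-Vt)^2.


Step 1: Overdrive voltage Vov = Vgs - Vt = 2.5 - 0.5 = 2.0 V
Step 2: W/L = 70/5 = 14
Step 3: Id = 0.5 * 627 * 4.563e-07 * 14 * 2.0^2
Step 4: Id = 8.01e-03 A

8.01e-03


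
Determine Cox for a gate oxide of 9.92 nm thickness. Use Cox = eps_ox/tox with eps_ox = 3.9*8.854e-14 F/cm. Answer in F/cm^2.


Step 1: eps_ox = 3.9 * 8.854e-14 = 3.45306e-13 F/cm
Step 2: tox in cm = 9.92 nm * 1e-7 = 9.9200e-07 cm
Step 3: Cox = 3.45306e-13 / 9.9200e-07 = 3.48e-07 F/cm^2

3.48e-07


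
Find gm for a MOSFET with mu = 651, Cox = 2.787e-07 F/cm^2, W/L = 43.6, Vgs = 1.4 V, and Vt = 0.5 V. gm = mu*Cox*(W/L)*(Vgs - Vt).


Step 1: Vov = Vgs - Vt = 1.4 - 0.5 = 0.9 V
Step 2: gm = mu * Cox * (W/L) * Vov
Step 3: gm = 651 * 2.787e-07 * 43.6 * 0.9 = 7.12e-03 S

7.12e-03


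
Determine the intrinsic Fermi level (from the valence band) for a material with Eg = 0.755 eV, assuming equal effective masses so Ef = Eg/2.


Step 1: For an intrinsic semiconductor, the Fermi level sits at midgap.
Step 2: Ef = Eg / 2 = 0.755 / 2 = 0.3775 eV

0.3775


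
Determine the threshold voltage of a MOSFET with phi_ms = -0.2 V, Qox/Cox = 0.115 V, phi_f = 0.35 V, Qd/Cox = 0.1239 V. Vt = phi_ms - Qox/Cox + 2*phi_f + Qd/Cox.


Step 1: Vt = phi_ms - Qox/Cox + 2*phi_f + Qd/Cox
Step 2: Vt = -0.2 - 0.115 + 2*0.35 + 0.1239
Step 3: Vt = -0.2 - 0.115 + 0.7 + 0.1239
Step 4: Vt = 0.5089 V

0.5089


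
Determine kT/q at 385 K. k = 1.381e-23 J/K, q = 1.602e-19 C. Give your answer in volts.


Step 1: kT = 1.381e-23 * 385 = 5.31685e-21 J
Step 2: Vt = kT/q = 5.31685e-21 / 1.602e-19
Step 3: Vt = 0.03319 V

0.03319


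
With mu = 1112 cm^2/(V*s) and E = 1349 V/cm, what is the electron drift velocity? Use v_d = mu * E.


Step 1: v_d = mu * E
Step 2: v_d = 1112 * 1349 = 1500088
Step 3: v_d = 1.50e+06 cm/s

1.50e+06


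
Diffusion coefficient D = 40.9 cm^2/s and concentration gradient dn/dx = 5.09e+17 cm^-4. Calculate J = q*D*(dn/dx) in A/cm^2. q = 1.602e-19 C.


Step 1: J = q * D * (dn/dx)
Step 2: J = 1.602e-19 * 40.9 * 5.09e+17
Step 3: J = 3.34e+00 A/cm^2

3.34e+00


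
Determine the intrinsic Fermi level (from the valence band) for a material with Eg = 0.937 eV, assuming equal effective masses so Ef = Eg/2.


Step 1: For an intrinsic semiconductor, the Fermi level sits at midgap.
Step 2: Ef = Eg / 2 = 0.937 / 2 = 0.4685 eV

0.4685


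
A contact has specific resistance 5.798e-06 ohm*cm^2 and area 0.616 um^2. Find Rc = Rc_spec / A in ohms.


Step 1: Convert area to cm^2: 0.616 um^2 = 6.1600e-09 cm^2
Step 2: Rc = Rc_spec / A = 5.798e-06 / 6.1600e-09
Step 3: Rc = 9.41e+02 ohms

9.41e+02


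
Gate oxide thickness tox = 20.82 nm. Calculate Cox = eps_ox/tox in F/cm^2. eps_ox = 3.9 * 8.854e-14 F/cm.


Step 1: eps_ox = 3.9 * 8.854e-14 = 3.45306e-13 F/cm
Step 2: tox in cm = 20.82 nm * 1e-7 = 2.0820e-06 cm
Step 3: Cox = 3.45306e-13 / 2.0820e-06 = 1.66e-07 F/cm^2

1.66e-07


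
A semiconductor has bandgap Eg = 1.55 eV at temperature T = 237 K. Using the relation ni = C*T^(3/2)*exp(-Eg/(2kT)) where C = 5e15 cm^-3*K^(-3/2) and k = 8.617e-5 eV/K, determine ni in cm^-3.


Step 1: Compute kT = 8.617e-5 * 237 = 0.02042229 eV
Step 2: Exponent = -Eg/(2kT) = -1.55/(2*0.02042229) = -37.94873
Step 3: T^(3/2) = 237^1.5 = 3648.57
Step 4: ni = 5e15 * 3648.57 * exp(-37.94873) = 6.03e+02 cm^-3

6.03e+02


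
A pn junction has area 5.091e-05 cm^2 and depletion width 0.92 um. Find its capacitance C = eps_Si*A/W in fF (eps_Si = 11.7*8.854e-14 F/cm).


Step 1: eps_Si = 11.7 * 8.854e-14 = 1.035918e-12 F/cm
Step 2: W in cm = 0.92 * 1e-4 = 9.20e-05 cm
Step 3: C = 1.035918e-12 * 5.091e-05 / 9.20e-05 = 5.732455e-13 F
Step 4: C = 573.25 fF

573.25


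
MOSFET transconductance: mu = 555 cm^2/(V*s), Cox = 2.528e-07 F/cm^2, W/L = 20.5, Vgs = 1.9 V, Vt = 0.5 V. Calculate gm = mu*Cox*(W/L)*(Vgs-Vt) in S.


Step 1: Vov = Vgs - Vt = 1.9 - 0.5 = 1.4 V
Step 2: gm = mu * Cox * (W/L) * Vov
Step 3: gm = 555 * 2.528e-07 * 20.5 * 1.4 = 4.03e-03 S

4.03e-03


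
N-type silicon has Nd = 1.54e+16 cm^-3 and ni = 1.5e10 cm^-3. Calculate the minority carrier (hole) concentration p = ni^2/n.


Step 1: Since Nd >> ni, n ≈ Nd = 1.54e+16 cm^-3
Step 2: p = ni^2 / n = (1.5e10)^2 / 1.54e+16
Step 3: p = 2.25e20 / 1.54e+16 = 1.46e+04 cm^-3

1.46e+04


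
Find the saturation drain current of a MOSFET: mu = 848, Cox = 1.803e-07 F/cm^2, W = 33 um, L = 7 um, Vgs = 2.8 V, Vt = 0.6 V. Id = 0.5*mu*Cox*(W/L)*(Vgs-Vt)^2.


Step 1: Overdrive voltage Vov = Vgs - Vt = 2.8 - 0.6 = 2.2 V
Step 2: W/L = 33/7 = 4.71429
Step 3: Id = 0.5 * 848 * 1.803e-07 * 4.71429 * 2.2^2
Step 4: Id = 1.74e-03 A

1.74e-03


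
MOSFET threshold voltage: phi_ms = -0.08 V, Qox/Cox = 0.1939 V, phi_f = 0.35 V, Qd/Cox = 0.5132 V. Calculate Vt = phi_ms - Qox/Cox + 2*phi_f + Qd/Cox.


Step 1: Vt = phi_ms - Qox/Cox + 2*phi_f + Qd/Cox
Step 2: Vt = -0.08 - 0.1939 + 2*0.35 + 0.5132
Step 3: Vt = -0.08 - 0.1939 + 0.7 + 0.5132
Step 4: Vt = 0.9393 V

0.9393


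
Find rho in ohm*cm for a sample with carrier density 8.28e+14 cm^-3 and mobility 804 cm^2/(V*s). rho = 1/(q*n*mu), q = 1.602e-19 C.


Step 1: sigma = q * n * mu = 1.602e-19 * 8.28e+14 * 804 = 1.06647e-01 S/cm
Step 2: rho = 1 / sigma = 1 / 1.06647e-01 = 9.377 ohm*cm

9.377


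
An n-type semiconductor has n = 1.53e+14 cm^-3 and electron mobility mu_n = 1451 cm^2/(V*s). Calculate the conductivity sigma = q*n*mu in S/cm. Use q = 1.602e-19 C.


Step 1: sigma = q * n * mu
Step 2: sigma = 1.602e-19 * 1.53e+14 * 1451
Step 3: sigma = 3.556e-02 S/cm

3.556e-02


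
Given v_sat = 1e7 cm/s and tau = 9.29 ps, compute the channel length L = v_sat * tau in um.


Step 1: tau in seconds = 9.29 ps * 1e-12 = 9.2900e-12 s
Step 2: L = v_sat * tau = 1e7 * 9.2900e-12 = 9.2900e-05 cm
Step 3: L in um = 9.2900e-05 * 1e4 = 0.929 um

0.929


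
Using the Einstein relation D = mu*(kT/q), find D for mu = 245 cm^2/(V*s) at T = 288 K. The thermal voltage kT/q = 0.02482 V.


Step 1: D = mu * (kT/q)
Step 2: D = 245 * 0.02482
Step 3: D = 6.08 cm^2/s

6.08


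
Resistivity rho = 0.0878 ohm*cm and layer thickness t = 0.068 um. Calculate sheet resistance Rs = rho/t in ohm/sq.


Step 1: Convert thickness to cm: t = 0.068 um = 6.8000e-06 cm
Step 2: Rs = rho / t = 0.0878 / 6.8000e-06
Step 3: Rs = 12911.8 ohm/sq

12911.8


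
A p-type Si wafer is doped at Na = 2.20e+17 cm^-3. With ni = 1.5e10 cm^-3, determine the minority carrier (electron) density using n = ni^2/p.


Step 1: Majority hole concentration p ≈ Na = 2.20e+17 cm^-3
Step 2: n = ni^2 / Na = (1.5e10)^2 / 2.20e+17
Step 3: n = 1.02e+03 cm^-3

1.02e+03


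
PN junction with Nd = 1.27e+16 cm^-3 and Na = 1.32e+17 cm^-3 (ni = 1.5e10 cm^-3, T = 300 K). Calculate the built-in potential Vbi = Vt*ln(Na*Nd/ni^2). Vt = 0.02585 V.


Step 1: Compute Na*Nd/ni^2 = 1.32e+17 * 1.27e+16 / (1.5e10)^2 = 7.4507e+12
Step 2: ln(7.4507e+12) = 29.6393
Step 3: Vbi = 0.02585 * 29.6393 = 0.766 V

0.766


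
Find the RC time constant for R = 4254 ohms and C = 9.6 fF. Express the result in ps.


Step 1: tau = R * C
Step 2: tau = 4254 * 9.6 fF = 4254 * 9.6e-15 F
Step 3: tau = 4.08384e-11 s = 40.8384 ps

40.8384


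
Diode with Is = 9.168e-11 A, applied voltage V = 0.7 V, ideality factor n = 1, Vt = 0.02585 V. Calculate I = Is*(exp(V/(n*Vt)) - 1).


Step 1: V/(n*Vt) = 0.7/(1*0.02585) = 27.0793
Step 2: exp(27.0793) = 5.7596e+11
Step 3: I = 9.168e-11 * (5.7596e+11 - 1) = 5.28e+01 A

5.28e+01


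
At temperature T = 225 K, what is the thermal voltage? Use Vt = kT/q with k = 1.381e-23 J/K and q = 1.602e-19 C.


Step 1: kT = 1.381e-23 * 225 = 3.10725e-21 J
Step 2: Vt = kT/q = 3.10725e-21 / 1.602e-19
Step 3: Vt = 0.0194 V

0.0194


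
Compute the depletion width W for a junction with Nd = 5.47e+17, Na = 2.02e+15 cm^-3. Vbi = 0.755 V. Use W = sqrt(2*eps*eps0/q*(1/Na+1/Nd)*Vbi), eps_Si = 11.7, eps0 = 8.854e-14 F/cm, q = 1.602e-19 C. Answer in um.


Step 1: 1/Na + 1/Nd = 1/2.02e+15 + 1/5.47e+17 = 4.96878e-16
Step 2: 2*eps*eps0/q = 2*11.7*8.854e-14/1.602e-19 = 1.293281e+07
Step 3: W^2 = 1.293281e+07 * 4.96878e-16 * 0.755 = 4.85165e-09
Step 4: W = sqrt(4.85165e-09) = 6.965e-05 cm = 0.6965 um

0.6965


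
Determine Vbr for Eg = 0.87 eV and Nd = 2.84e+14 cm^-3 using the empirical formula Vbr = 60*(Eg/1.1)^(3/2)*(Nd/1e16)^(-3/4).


Step 1: Eg/1.1 = 0.87/1.1 = 0.790909
Step 2: (Eg/1.1)^1.5 = 0.790909^1.5 = 0.703380
Step 3: (Nd/1e16)^(-0.75) = (0.0284)^(-0.75) = 14.454772
Step 4: Vbr = 60 * 0.703380 * 14.454772 = 610.0 V

610.0


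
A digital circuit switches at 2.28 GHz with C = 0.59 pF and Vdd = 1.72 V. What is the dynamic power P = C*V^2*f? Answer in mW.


Step 1: V^2 = 1.72^2 = 2.9584 V^2
Step 2: P = C*V^2*f = 0.59e-12 F * 2.9584 * 2.28e9 Hz
Step 3: P = 3.97963968e-03 W
Step 4: P = 3.98 mW

3.98


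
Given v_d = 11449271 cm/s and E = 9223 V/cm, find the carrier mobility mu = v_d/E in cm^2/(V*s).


Step 1: mu = v_d / E
Step 2: mu = 11449271 / 9223
Step 3: mu = 1241.38 cm^2/(V*s)

1241.38


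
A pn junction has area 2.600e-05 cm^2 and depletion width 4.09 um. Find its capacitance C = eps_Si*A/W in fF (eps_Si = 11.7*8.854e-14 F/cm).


Step 1: eps_Si = 11.7 * 8.854e-14 = 1.035918e-12 F/cm
Step 2: W in cm = 4.09 * 1e-4 = 4.09e-04 cm
Step 3: C = 1.035918e-12 * 2.600e-05 / 4.09e-04 = 6.585298e-14 F
Step 4: C = 65.85 fF

65.85


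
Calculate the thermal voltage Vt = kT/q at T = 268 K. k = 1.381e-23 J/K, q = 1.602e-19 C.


Step 1: kT = 1.381e-23 * 268 = 3.70108e-21 J
Step 2: Vt = kT/q = 3.70108e-21 / 1.602e-19
Step 3: Vt = 0.0231 V

0.0231


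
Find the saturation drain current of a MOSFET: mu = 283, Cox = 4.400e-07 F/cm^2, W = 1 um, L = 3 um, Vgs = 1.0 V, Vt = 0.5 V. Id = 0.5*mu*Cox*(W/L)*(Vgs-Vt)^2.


Step 1: Overdrive voltage Vov = Vgs - Vt = 1.0 - 0.5 = 0.5 V
Step 2: W/L = 1/3 = 0.333333
Step 3: Id = 0.5 * 283 * 4.400e-07 * 0.333333 * 0.5^2
Step 4: Id = 5.19e-06 A

5.19e-06


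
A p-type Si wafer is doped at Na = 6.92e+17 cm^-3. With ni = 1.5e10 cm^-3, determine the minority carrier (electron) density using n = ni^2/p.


Step 1: Majority hole concentration p ≈ Na = 6.92e+17 cm^-3
Step 2: n = ni^2 / Na = (1.5e10)^2 / 6.92e+17
Step 3: n = 3.25e+02 cm^-3

3.25e+02


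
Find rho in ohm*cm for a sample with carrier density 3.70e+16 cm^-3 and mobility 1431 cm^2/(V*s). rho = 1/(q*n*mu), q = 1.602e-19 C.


Step 1: sigma = q * n * mu = 1.602e-19 * 3.70e+16 * 1431 = 8.48211e+00 S/cm
Step 2: rho = 1 / sigma = 1 / 8.48211e+00 = 0.1179 ohm*cm

0.1179


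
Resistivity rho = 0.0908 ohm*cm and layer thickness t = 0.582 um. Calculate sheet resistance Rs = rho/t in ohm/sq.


Step 1: Convert thickness to cm: t = 0.582 um = 5.8200e-05 cm
Step 2: Rs = rho / t = 0.0908 / 5.8200e-05
Step 3: Rs = 1560.1 ohm/sq

1560.1


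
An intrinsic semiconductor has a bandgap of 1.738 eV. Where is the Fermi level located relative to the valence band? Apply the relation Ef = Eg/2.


Step 1: For an intrinsic semiconductor, the Fermi level sits at midgap.
Step 2: Ef = Eg / 2 = 1.738 / 2 = 0.869 eV

0.869


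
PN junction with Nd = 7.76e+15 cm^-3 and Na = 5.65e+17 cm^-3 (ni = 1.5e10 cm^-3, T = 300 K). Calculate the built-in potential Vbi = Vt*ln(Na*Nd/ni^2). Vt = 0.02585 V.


Step 1: Compute Na*Nd/ni^2 = 5.65e+17 * 7.76e+15 / (1.5e10)^2 = 1.9486e+13
Step 2: ln(1.9486e+13) = 30.6007
Step 3: Vbi = 0.02585 * 30.6007 = 0.791 V

0.791


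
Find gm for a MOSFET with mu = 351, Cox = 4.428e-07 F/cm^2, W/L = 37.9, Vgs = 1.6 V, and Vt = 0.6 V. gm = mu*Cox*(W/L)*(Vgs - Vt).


Step 1: Vov = Vgs - Vt = 1.6 - 0.6 = 1.0 V
Step 2: gm = mu * Cox * (W/L) * Vov
Step 3: gm = 351 * 4.428e-07 * 37.9 * 1.0 = 5.89e-03 S

5.89e-03


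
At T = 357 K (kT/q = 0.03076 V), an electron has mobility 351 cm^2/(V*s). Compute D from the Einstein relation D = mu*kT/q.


Step 1: D = mu * (kT/q)
Step 2: D = 351 * 0.03076
Step 3: D = 10.8 cm^2/s

10.8


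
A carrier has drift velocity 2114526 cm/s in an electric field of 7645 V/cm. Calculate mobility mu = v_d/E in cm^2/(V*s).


Step 1: mu = v_d / E
Step 2: mu = 2114526 / 7645
Step 3: mu = 276.59 cm^2/(V*s)

276.59


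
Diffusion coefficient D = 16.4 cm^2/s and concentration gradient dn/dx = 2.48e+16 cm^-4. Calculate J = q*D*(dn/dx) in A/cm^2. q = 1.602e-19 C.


Step 1: J = q * D * (dn/dx)
Step 2: J = 1.602e-19 * 16.4 * 2.48e+16
Step 3: J = 6.52e-02 A/cm^2

6.52e-02


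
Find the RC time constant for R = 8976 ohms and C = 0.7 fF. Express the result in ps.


Step 1: tau = R * C
Step 2: tau = 8976 * 0.7 fF = 8976 * 7.0e-16 F
Step 3: tau = 6.2832e-12 s = 6.2832 ps

6.2832


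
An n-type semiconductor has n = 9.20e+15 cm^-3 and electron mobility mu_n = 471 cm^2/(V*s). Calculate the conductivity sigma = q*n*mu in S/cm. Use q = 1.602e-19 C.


Step 1: sigma = q * n * mu
Step 2: sigma = 1.602e-19 * 9.20e+15 * 471
Step 3: sigma = 6.942e-01 S/cm

6.942e-01


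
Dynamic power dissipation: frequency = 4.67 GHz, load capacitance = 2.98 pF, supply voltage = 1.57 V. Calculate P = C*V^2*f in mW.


Step 1: V^2 = 1.57^2 = 2.4649 V^2
Step 2: P = C*V^2*f = 2.98e-12 F * 2.4649 * 4.67e9 Hz
Step 3: P = 3.430302734e-02 W
Step 4: P = 34.303 mW

34.303


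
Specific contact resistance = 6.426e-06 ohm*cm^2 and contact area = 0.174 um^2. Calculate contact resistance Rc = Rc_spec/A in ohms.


Step 1: Convert area to cm^2: 0.174 um^2 = 1.7400e-09 cm^2
Step 2: Rc = Rc_spec / A = 6.426e-06 / 1.7400e-09
Step 3: Rc = 3.69e+03 ohms

3.69e+03


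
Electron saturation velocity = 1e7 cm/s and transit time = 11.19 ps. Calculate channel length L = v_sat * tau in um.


Step 1: tau in seconds = 11.19 ps * 1e-12 = 1.1190e-11 s
Step 2: L = v_sat * tau = 1e7 * 1.1190e-11 = 1.1190e-04 cm
Step 3: L in um = 1.1190e-04 * 1e4 = 1.119 um

1.119


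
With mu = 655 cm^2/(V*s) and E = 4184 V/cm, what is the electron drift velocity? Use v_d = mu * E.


Step 1: v_d = mu * E
Step 2: v_d = 655 * 4184 = 2740520
Step 3: v_d = 2.74e+06 cm/s

2.74e+06


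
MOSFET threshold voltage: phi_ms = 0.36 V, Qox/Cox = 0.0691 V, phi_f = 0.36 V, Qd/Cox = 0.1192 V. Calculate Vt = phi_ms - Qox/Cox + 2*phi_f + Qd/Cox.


Step 1: Vt = phi_ms - Qox/Cox + 2*phi_f + Qd/Cox
Step 2: Vt = 0.36 - 0.0691 + 2*0.36 + 0.1192
Step 3: Vt = 0.36 - 0.0691 + 0.72 + 0.1192
Step 4: Vt = 1.1301 V

1.1301


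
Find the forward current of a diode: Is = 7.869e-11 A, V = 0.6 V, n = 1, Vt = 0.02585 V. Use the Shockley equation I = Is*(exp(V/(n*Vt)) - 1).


Step 1: V/(n*Vt) = 0.6/(1*0.02585) = 23.2108
Step 2: exp(23.2108) = 1.2032e+10
Step 3: I = 7.869e-11 * (1.2032e+10 - 1) = 9.47e-01 A

9.47e-01


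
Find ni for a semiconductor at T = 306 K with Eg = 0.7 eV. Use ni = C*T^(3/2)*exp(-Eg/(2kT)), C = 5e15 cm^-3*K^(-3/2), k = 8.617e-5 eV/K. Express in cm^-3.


Step 1: Compute kT = 8.617e-5 * 306 = 0.02636802 eV
Step 2: Exponent = -Eg/(2kT) = -0.7/(2*0.02636802) = -13.27365
Step 3: T^(3/2) = 306^1.5 = 5352.81
Step 4: ni = 5e15 * 5352.81 * exp(-13.27365) = 4.60e+13 cm^-3

4.60e+13


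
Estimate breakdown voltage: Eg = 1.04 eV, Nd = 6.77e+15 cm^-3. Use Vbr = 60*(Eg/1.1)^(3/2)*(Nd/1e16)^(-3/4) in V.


Step 1: Eg/1.1 = 1.04/1.1 = 0.945455
Step 2: (Eg/1.1)^1.5 = 0.945455^1.5 = 0.919309
Step 3: (Nd/1e16)^(-0.75) = (0.677)^(-0.75) = 1.339857
Step 4: Vbr = 60 * 0.919309 * 1.339857 = 73.9 V

73.9


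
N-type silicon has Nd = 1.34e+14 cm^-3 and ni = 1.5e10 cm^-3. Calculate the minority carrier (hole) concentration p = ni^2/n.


Step 1: Since Nd >> ni, n ≈ Nd = 1.34e+14 cm^-3
Step 2: p = ni^2 / n = (1.5e10)^2 / 1.34e+14
Step 3: p = 2.25e20 / 1.34e+14 = 1.68e+06 cm^-3

1.68e+06


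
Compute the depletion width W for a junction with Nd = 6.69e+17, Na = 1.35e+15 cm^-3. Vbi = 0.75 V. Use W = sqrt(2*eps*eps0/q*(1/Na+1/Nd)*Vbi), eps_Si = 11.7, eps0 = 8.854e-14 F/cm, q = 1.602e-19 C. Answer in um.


Step 1: 1/Na + 1/Nd = 1/1.35e+15 + 1/6.69e+17 = 7.42236e-16
Step 2: 2*eps*eps0/q = 2*11.7*8.854e-14/1.602e-19 = 1.293281e+07
Step 3: W^2 = 1.293281e+07 * 7.42236e-16 * 0.75 = 7.19940e-09
Step 4: W = sqrt(7.19940e-09) = 8.485e-05 cm = 0.8485 um

0.8485


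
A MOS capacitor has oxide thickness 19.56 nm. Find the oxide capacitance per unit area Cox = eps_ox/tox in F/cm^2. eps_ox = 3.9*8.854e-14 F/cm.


Step 1: eps_ox = 3.9 * 8.854e-14 = 3.45306e-13 F/cm
Step 2: tox in cm = 19.56 nm * 1e-7 = 1.9560e-06 cm
Step 3: Cox = 3.45306e-13 / 1.9560e-06 = 1.77e-07 F/cm^2

1.77e-07


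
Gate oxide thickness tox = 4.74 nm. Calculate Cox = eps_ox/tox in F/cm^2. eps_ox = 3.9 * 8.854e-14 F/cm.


Step 1: eps_ox = 3.9 * 8.854e-14 = 3.45306e-13 F/cm
Step 2: tox in cm = 4.74 nm * 1e-7 = 4.7400e-07 cm
Step 3: Cox = 3.45306e-13 / 4.7400e-07 = 7.28e-07 F/cm^2

7.28e-07


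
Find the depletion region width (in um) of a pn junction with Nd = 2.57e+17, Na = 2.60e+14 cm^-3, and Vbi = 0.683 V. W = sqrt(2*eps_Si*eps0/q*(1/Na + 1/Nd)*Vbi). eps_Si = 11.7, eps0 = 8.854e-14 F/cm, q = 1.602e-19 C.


Step 1: 1/Na + 1/Nd = 1/2.60e+14 + 1/2.57e+17 = 3.85004e-15
Step 2: 2*eps*eps0/q = 2*11.7*8.854e-14/1.602e-19 = 1.293281e+07
Step 3: W^2 = 1.293281e+07 * 3.85004e-15 * 0.683 = 3.40078e-08
Step 4: W = sqrt(3.40078e-08) = 1.844e-04 cm = 1.844 um

1.844


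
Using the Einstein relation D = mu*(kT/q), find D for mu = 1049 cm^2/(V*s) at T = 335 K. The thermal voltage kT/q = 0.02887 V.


Step 1: D = mu * (kT/q)
Step 2: D = 1049 * 0.02887
Step 3: D = 30.28 cm^2/s

30.28


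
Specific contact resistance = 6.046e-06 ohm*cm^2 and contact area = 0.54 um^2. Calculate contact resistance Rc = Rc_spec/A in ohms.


Step 1: Convert area to cm^2: 0.54 um^2 = 5.4000e-09 cm^2
Step 2: Rc = Rc_spec / A = 6.046e-06 / 5.4000e-09
Step 3: Rc = 1.12e+03 ohms

1.12e+03


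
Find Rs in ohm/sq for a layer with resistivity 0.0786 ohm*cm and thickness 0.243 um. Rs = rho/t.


Step 1: Convert thickness to cm: t = 0.243 um = 2.4300e-05 cm
Step 2: Rs = rho / t = 0.0786 / 2.4300e-05
Step 3: Rs = 3234.6 ohm/sq

3234.6


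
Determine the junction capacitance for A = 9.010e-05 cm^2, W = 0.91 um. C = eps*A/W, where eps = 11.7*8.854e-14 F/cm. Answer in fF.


Step 1: eps_Si = 11.7 * 8.854e-14 = 1.035918e-12 F/cm
Step 2: W in cm = 0.91 * 1e-4 = 9.10e-05 cm
Step 3: C = 1.035918e-12 * 9.010e-05 / 9.10e-05 = 1.025673e-12 F
Step 4: C = 1025.67 fF

1025.67


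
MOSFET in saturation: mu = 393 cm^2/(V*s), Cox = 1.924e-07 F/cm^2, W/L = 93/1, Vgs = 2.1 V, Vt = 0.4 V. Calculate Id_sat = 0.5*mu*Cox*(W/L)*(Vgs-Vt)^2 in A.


Step 1: Overdrive voltage Vov = Vgs - Vt = 2.1 - 0.4 = 1.7 V
Step 2: W/L = 93/1 = 93
Step 3: Id = 0.5 * 393 * 1.924e-07 * 93 * 1.7^2
Step 4: Id = 1.02e-02 A

1.02e-02


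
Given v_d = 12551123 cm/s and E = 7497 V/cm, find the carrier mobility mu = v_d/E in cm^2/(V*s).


Step 1: mu = v_d / E
Step 2: mu = 12551123 / 7497
Step 3: mu = 1674.15 cm^2/(V*s)

1674.15


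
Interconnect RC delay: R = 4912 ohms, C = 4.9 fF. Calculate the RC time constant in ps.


Step 1: tau = R * C
Step 2: tau = 4912 * 4.9 fF = 4912 * 4.9e-15 F
Step 3: tau = 2.40688e-11 s = 24.0688 ps

24.0688


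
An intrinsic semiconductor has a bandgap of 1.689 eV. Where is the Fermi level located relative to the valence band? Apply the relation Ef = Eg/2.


Step 1: For an intrinsic semiconductor, the Fermi level sits at midgap.
Step 2: Ef = Eg / 2 = 1.689 / 2 = 0.8445 eV

0.8445


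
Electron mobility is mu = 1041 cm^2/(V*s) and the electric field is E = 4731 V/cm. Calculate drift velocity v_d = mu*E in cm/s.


Step 1: v_d = mu * E
Step 2: v_d = 1041 * 4731 = 4924971
Step 3: v_d = 4.92e+06 cm/s

4.92e+06


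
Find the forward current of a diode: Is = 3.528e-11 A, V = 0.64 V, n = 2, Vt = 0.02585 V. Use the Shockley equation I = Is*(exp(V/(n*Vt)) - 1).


Step 1: V/(n*Vt) = 0.64/(2*0.02585) = 12.3791
Step 2: exp(12.3791) = 2.3778e+05
Step 3: I = 3.528e-11 * (2.3778e+05 - 1) = 8.39e-06 A

8.39e-06


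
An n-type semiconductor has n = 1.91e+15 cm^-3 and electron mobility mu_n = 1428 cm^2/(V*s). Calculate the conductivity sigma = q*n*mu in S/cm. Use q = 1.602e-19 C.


Step 1: sigma = q * n * mu
Step 2: sigma = 1.602e-19 * 1.91e+15 * 1428
Step 3: sigma = 4.369e-01 S/cm

4.369e-01


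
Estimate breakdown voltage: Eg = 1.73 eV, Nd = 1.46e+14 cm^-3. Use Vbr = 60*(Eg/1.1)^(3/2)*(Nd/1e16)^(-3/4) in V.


Step 1: Eg/1.1 = 1.73/1.1 = 1.572727
Step 2: (Eg/1.1)^1.5 = 1.572727^1.5 = 1.972332
Step 3: (Nd/1e16)^(-0.75) = (0.0146)^(-0.75) = 23.808682
Step 4: Vbr = 60 * 1.972332 * 23.808682 = 2817.5 V

2817.5


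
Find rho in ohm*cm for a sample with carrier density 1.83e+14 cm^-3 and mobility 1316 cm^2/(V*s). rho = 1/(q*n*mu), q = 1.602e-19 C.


Step 1: sigma = q * n * mu = 1.602e-19 * 1.83e+14 * 1316 = 3.85806e-02 S/cm
Step 2: rho = 1 / sigma = 1 / 3.85806e-02 = 25.92 ohm*cm

25.92


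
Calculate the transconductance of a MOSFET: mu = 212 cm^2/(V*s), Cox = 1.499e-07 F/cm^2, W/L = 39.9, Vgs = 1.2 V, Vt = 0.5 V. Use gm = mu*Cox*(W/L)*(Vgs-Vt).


Step 1: Vov = Vgs - Vt = 1.2 - 0.5 = 0.7 V
Step 2: gm = mu * Cox * (W/L) * Vov
Step 3: gm = 212 * 1.499e-07 * 39.9 * 0.7 = 8.88e-04 S

8.88e-04


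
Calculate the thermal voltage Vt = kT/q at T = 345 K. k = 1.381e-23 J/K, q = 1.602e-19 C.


Step 1: kT = 1.381e-23 * 345 = 4.76445e-21 J
Step 2: Vt = kT/q = 4.76445e-21 / 1.602e-19
Step 3: Vt = 0.02974 V

0.02974


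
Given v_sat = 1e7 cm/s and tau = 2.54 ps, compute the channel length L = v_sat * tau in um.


Step 1: tau in seconds = 2.54 ps * 1e-12 = 2.5400e-12 s
Step 2: L = v_sat * tau = 1e7 * 2.5400e-12 = 2.5400e-05 cm
Step 3: L in um = 2.5400e-05 * 1e4 = 0.254 um

0.254


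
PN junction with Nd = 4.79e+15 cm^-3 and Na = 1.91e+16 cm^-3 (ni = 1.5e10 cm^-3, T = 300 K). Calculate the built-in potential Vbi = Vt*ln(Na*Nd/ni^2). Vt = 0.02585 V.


Step 1: Compute Na*Nd/ni^2 = 1.91e+16 * 4.79e+15 / (1.5e10)^2 = 4.0662e+11
Step 2: ln(4.0662e+11) = 26.7311
Step 3: Vbi = 0.02585 * 26.7311 = 0.691 V

0.691


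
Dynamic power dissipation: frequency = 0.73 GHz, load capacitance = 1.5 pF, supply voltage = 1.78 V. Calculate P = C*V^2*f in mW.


Step 1: V^2 = 1.78^2 = 3.1684 V^2
Step 2: P = C*V^2*f = 1.5e-12 F * 3.1684 * 0.73e9 Hz
Step 3: P = 3.469398e-03 W
Step 4: P = 3.469 mW

3.469
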